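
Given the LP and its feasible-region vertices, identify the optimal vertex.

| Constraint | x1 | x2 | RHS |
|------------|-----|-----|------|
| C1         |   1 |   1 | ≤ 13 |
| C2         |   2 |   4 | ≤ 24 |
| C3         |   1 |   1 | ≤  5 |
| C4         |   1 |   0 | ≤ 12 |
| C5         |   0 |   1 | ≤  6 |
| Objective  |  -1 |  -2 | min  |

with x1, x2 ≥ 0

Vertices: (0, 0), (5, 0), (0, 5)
Evaluating z = -x1 - 2x2 at each vertex:
  (0, 0): z = 0
  (5, 0): z = -5
  (0, 5): z = -10

The smallest value is z = -10, attained at (0, 5).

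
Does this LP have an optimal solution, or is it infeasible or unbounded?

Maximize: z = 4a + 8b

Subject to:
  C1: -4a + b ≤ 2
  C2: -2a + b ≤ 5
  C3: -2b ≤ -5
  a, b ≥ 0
Feasible point: (1, 3) satisfies every constraint, so the LP is feasible.
Direction d = (1, 0): for each constraint row a, a·d ≤ 0 —
  (-4)(1) + (1)(0) = -4 ≤ 0
  (-2)(1) + (1)(0) = -2 ≤ 0
  (0)(1) + (-2)(0) = 0 ≤ 0
and d ≥ 0, so (1, 3) + t·d stays feasible for every t ≥ 0. Along this ray z = 4a + 8b changes by 4 per unit t, so z → +∞.

Unbounded — the objective can increase without bound over the feasible region.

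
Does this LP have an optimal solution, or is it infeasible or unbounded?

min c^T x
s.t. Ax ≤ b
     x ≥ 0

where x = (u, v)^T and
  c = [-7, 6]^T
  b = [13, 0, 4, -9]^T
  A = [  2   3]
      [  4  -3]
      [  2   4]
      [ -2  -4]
One constraint requires 2u + 4v ≤ 4, while the constraint -2u - 4v ≤ -9 is equivalent to 2u + 4v ≥ 9. Together they would need 9 ≤ 2u + 4v ≤ 4, which is impossible since 9 > 4. No point satisfies all constraints.

Infeasible — the constraint set is empty.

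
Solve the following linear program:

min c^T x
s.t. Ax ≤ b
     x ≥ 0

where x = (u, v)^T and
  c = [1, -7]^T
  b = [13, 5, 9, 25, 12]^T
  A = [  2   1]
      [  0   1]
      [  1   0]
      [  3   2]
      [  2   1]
Each vertex is the intersection of two constraint boundaries that also satisfies all remaining constraints:
  u = 0 and v = 0 → (0, 0)
  2u + v = 12 and v = 0 → (6, 0)
  v = 5 and 2u + v = 12 → (3.5, 5)
  v = 5 and u = 0 → (0, 5)

Evaluating z = u - 7v at each vertex:
  (0, 0): z = 0
  (6, 0): z = 6
  (3.5, 5): z = -31.5
  (0, 5): z = -35

The minimum is at (0, 5) with z = -35.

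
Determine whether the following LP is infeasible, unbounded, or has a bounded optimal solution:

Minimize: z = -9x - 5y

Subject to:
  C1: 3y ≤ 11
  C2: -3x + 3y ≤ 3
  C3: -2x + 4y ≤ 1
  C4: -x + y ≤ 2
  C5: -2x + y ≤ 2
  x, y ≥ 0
Feasible point: (0, 0) satisfies every constraint, so the LP is feasible.
Direction d = (1, 0): for each constraint row a, a·d ≤ 0 —
  (0)(1) + (3)(0) = 0 ≤ 0
  (-3)(1) + (3)(0) = -3 ≤ 0
  (-2)(1) + (4)(0) = -2 ≤ 0
  (-1)(1) + (1)(0) = -1 ≤ 0
  (-2)(1) + (1)(0) = -2 ≤ 0
and d ≥ 0, so (0, 0) + t·d stays feasible for every t ≥ 0. Along this ray z = -9x - 5y changes by -9 per unit t, so z → −∞.

Unbounded: there is a feasible ray along which z → −∞.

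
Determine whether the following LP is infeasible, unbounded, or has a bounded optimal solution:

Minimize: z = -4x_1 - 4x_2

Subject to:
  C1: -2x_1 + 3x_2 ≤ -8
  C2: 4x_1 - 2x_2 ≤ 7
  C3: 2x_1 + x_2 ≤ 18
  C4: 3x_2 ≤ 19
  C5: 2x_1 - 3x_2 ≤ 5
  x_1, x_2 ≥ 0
C5 requires 2x_1 - 3x_2 ≤ 5, while C1 (-2x_1 + 3x_2 ≤ -8) is equivalent to 2x_1 - 3x_2 ≥ 8. Together they would need 8 ≤ 2x_1 - 3x_2 ≤ 5, which is impossible since 8 > 5. No point satisfies all constraints.

Infeasible: no point satisfies all constraints simultaneously.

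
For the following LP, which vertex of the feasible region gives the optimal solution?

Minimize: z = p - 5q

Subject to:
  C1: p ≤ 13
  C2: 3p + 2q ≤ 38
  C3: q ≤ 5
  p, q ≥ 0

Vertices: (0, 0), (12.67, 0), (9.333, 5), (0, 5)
Evaluating z = p - 5q at each vertex:
  (0, 0): z = 0
  (12.67, 0): z = 12.67
  (9.333, 5): z = -15.67
  (0, 5): z = -25

The smallest value is z = -25, attained at (0, 5).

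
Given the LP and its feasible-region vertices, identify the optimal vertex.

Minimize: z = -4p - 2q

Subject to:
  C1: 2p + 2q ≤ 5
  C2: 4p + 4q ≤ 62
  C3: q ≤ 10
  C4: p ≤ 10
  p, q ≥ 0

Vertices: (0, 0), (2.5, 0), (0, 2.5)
(2.5, 0) with z = -10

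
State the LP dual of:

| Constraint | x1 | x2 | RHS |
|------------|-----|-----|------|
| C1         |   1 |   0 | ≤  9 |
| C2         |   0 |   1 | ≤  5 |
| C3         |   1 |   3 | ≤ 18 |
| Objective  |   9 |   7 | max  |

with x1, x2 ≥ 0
Minimize: z = 9y1 + 5y2 + 18y3

Subject to:
  C1: -y1 - y3 ≤ -9
  C2: -y2 - 3y3 ≤ -7
  y1, y2, y3 ≥ 0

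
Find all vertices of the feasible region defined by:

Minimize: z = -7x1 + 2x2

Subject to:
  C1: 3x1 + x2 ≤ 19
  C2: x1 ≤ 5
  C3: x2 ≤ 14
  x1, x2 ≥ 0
Each vertex is the intersection of two constraint boundaries that also satisfies all remaining constraints:
  x1 = 0 and x2 = 0 → (0, 0)
  x1 = 5 and x2 = 0 → (5, 0)
  3x1 + x2 = 19 and x1 = 5 → (5, 4)
  3x1 + x2 = 19 and x2 = 14 → (1.667, 14)
  x2 = 14 and x1 = 0 → (0, 14)

Vertices: (0, 0), (5, 0), (5, 4), (1.667, 14), (0, 14)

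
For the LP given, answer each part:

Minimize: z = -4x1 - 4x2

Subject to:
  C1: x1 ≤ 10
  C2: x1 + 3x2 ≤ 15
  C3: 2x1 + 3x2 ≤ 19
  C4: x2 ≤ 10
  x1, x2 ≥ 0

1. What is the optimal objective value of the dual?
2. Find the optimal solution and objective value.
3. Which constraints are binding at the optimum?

1. -38 (by strong duality, equal to the primal optimum)
2. x1 = 9.5, x2 = 0, z = -38
3. C3, x2 ≥ 0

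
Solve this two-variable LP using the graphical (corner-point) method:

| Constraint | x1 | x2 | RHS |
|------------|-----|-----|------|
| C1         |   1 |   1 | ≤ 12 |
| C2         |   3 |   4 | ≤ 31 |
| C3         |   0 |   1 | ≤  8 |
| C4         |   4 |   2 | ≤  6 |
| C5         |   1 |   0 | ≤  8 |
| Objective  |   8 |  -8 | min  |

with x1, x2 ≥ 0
Each vertex is the intersection of two constraint boundaries that also satisfies all remaining constraints:
  x1 = 0 and x2 = 0 → (0, 0)
  4x1 + 2x2 = 6 and x2 = 0 → (1.5, 0)
  4x1 + 2x2 = 6 and x1 = 0 → (0, 3)

Evaluating z = 8x1 - 8x2 at each vertex:
  (0, 0): z = 0
  (1.5, 0): z = 12
  (0, 3): z = -24

The minimum is at (0, 3) with z = -24.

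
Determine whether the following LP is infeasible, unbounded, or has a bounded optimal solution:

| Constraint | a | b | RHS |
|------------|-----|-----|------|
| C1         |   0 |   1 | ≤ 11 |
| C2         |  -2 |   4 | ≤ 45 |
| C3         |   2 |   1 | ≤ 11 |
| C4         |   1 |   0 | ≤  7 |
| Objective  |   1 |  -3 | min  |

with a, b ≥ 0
The point (0, 11) satisfies every constraint, so the LP is feasible; the constraints give a ≤ 7 and b ≤ 11, which with a, b ≥ 0 keep the feasible region inside a bounded box. A feasible, bounded LP attains a finite optimum at a vertex.

The LP has an optimal solution: (0, 11) with z = -33.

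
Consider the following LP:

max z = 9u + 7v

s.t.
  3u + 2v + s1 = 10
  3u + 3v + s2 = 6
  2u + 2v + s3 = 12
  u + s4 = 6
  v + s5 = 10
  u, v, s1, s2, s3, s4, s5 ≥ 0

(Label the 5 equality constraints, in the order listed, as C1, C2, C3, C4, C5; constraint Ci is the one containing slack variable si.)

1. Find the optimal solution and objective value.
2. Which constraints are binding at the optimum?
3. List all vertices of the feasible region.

1. u = 2, v = 0, z = 18
2. C2, v ≥ 0
3. (0, 0), (2, 0), (0, 2)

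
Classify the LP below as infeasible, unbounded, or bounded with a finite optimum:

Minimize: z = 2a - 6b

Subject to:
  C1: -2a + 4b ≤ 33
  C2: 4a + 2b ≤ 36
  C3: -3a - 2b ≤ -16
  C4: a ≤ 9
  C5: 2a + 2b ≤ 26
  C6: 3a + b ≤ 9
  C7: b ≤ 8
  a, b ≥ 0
The point (0, 8) satisfies every constraint, so the LP is feasible; the constraints give a ≤ 9 and b ≤ 8, which with a, b ≥ 0 keep the feasible region inside a bounded box. A feasible, bounded LP attains a finite optimum at a vertex.

Bounded optimum: z* = -48 at (0, 8).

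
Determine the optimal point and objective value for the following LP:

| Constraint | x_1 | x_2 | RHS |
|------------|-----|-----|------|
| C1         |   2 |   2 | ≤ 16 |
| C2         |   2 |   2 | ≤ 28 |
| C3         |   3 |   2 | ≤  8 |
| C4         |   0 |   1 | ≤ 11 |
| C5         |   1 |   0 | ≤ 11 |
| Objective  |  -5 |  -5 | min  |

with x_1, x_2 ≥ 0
x_1 = 0, x_2 = 4, z = -20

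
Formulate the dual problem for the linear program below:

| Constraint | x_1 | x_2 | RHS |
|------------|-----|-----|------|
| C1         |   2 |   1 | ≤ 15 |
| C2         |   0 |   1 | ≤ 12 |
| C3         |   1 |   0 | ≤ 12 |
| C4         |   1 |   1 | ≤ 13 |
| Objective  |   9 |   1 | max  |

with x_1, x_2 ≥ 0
Minimize: z = 15y1 + 12y2 + 12y3 + 13y4

Subject to:
  C1: -2y1 - y3 - y4 ≤ -9
  C2: -y1 - y2 - y4 ≤ -1
  y1, y2, y3, y4 ≥ 0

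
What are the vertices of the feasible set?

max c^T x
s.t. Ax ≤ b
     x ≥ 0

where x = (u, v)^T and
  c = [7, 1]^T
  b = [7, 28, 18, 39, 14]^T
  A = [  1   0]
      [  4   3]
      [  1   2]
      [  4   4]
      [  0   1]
Each vertex is the intersection of two constraint boundaries that also satisfies all remaining constraints:
  u = 0 and v = 0 → (0, 0)
  u = 7 and 4u + 3v = 28 → (7, 0)
  4u + 3v = 28 and u + 2v = 18 → (0.4, 8.8)
  u + 2v = 18 and u = 0 → (0, 9)

Vertices: (0, 0), (7, 0), (0.4, 8.8), (0, 9)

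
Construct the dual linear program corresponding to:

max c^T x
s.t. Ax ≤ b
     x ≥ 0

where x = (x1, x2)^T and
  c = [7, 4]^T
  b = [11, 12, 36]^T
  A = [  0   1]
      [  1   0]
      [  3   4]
Minimize: z = 11y1 + 12y2 + 36y3

Subject to:
  C1: -y2 - 3y3 ≤ -7
  C2: -y1 - 4y3 ≤ -4
  y1, y2, y3 ≥ 0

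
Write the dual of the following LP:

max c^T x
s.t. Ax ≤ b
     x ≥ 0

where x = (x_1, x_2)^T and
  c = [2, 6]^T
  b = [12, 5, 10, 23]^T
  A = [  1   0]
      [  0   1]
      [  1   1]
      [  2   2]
Minimize: z = 12y1 + 5y2 + 10y3 + 23y4

Subject to:
  C1: -y1 - y3 - 2y4 ≤ -2
  C2: -y2 - y3 - 2y4 ≤ -6
  y1, y2, y3, y4 ≥ 0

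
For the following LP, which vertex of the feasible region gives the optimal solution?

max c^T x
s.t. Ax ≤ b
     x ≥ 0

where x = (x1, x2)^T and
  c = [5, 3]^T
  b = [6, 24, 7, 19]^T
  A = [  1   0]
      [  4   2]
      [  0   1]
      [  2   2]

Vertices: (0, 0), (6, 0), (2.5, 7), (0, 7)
(2.5, 7) with z = 33.5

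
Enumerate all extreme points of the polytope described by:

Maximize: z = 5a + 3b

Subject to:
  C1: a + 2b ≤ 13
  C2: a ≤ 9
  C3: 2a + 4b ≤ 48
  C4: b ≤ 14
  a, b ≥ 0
Each vertex is the intersection of two constraint boundaries that also satisfies all remaining constraints:
  a = 0 and b = 0 → (0, 0)
  a = 9 and b = 0 → (9, 0)
  a + 2b = 13 and a = 9 → (9, 2)
  a + 2b = 13 and a = 0 → (0, 6.5)

Vertices: (0, 0), (9, 0), (9, 2), (0, 6.5)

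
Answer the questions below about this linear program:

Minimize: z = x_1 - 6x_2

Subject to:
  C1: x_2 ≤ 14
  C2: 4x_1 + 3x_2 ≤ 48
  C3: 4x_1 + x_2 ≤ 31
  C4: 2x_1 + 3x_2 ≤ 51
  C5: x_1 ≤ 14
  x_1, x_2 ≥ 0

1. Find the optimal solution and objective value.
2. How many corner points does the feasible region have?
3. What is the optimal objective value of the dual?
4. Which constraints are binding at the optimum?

1. x_1 = 0, x_2 = 14, z = -84
2. 5
3. -84 (by strong duality, equal to the primal optimum)
4. C1, x_1 ≥ 0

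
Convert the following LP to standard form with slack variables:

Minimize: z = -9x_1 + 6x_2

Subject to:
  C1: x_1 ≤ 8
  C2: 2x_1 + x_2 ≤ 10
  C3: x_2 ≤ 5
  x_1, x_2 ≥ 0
min z = -9x_1 + 6x_2

s.t.
  x_1 + s1 = 8
  2x_1 + x_2 + s2 = 10
  x_2 + s3 = 5
  x_1, x_2, s1, s2, s3 ≥ 0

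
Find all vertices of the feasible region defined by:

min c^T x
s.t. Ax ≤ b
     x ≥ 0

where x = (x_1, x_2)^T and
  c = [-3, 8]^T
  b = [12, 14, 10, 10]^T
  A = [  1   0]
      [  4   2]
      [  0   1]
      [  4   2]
Each vertex is the intersection of two constraint boundaries that also satisfies all remaining constraints:
  x_1 = 0 and x_2 = 0 → (0, 0)
  4x_1 + 2x_2 = 10 and x_2 = 0 → (2.5, 0)
  4x_1 + 2x_2 = 10 and x_1 = 0 → (0, 5)

Vertices: (0, 0), (2.5, 0), (0, 5)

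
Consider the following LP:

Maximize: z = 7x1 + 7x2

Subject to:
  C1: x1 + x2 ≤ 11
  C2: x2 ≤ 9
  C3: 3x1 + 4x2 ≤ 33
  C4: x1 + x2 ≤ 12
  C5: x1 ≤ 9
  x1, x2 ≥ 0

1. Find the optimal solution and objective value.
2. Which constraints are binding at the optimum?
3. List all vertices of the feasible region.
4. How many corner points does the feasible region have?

1. x1 = 9, x2 = 1.5, z = 73.5
2. C3, C5
3. (0, 0), (9, 0), (9, 1.5), (0, 8.25)
4. 4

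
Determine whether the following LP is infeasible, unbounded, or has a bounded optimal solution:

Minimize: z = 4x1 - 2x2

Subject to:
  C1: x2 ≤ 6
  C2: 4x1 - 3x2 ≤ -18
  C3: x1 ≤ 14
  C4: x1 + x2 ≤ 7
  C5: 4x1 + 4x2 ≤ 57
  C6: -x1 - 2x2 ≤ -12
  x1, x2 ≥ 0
The point (0, 6) satisfies every constraint, so the LP is feasible; the constraints give x1 ≤ 14 and x2 ≤ 6, which with x1, x2 ≥ 0 keep the feasible region inside a bounded box. A feasible, bounded LP attains a finite optimum at a vertex.

Bounded optimum: z* = -12 at (0, 6).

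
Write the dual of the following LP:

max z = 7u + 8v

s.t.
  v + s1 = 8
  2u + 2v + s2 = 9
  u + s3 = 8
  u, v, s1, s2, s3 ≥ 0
Minimize: z = 8y1 + 9y2 + 8y3

Subject to:
  C1: -2y2 - y3 ≤ -7
  C2: -y1 - 2y2 ≤ -8
  y1, y2, y3 ≥ 0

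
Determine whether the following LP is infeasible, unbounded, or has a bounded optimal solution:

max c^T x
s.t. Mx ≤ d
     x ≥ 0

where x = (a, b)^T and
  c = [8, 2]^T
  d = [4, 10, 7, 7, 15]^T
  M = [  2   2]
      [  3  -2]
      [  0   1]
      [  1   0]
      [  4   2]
The point (2, 0) satisfies every constraint, so the LP is feasible; the constraints give a ≤ 7 and b ≤ 7, which with a, b ≥ 0 keep the feasible region inside a bounded box. A feasible, bounded LP attains a finite optimum at a vertex.

Bounded optimum: z* = 16 at (2, 0).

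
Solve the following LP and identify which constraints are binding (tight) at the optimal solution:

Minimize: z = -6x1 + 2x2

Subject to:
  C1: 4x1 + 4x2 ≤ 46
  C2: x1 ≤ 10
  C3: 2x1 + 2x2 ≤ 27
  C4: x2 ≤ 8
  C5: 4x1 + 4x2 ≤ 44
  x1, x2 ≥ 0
Optimal: x1 = 10, x2 = 0
Binding: C2, x2 ≥ 0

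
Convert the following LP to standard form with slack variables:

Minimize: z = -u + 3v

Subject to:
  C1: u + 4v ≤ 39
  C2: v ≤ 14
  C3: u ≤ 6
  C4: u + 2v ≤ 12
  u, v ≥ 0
min z = -u + 3v

s.t.
  u + 4v + s1 = 39
  v + s2 = 14
  u + s3 = 6
  u + 2v + s4 = 12
  u, v, s1, s2, s3, s4 ≥ 0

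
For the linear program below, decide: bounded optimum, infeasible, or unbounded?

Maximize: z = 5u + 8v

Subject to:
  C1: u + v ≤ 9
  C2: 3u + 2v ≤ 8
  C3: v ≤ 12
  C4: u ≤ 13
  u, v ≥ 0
The point (0, 4) satisfies every constraint, so the LP is feasible; the constraints give u ≤ 13 and v ≤ 12, which with u, v ≥ 0 keep the feasible region inside a bounded box. A feasible, bounded LP attains a finite optimum at a vertex.

Evaluating z = 5u + 8v at each vertex:
  (0, 0): z = 0
  (2.667, 0): z = 13.33
  (0, 4): z = 32

Feasible with finite optimum z* = 32 at (0, 4).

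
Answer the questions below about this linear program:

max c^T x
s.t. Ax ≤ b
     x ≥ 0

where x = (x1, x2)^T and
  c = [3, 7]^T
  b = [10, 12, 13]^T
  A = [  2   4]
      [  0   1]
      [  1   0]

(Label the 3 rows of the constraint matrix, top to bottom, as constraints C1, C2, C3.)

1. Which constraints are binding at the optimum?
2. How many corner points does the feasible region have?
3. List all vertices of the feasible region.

1. C1, x1 ≥ 0
2. 3
3. (0, 0), (5, 0), (0, 2.5)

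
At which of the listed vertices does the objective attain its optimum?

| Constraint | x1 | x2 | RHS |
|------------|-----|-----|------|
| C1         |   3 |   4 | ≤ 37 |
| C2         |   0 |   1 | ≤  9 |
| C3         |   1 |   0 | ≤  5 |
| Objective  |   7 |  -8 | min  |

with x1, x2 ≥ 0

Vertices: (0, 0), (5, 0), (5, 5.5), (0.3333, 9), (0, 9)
(0, 9) with z = -72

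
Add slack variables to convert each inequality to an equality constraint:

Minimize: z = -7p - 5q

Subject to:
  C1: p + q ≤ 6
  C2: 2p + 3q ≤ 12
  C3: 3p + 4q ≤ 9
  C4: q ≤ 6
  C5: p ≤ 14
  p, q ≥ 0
min z = -7p - 5q

s.t.
  p + q + s1 = 6
  2p + 3q + s2 = 12
  3p + 4q + s3 = 9
  q + s4 = 6
  p + s5 = 14
  p, q, s1, s2, s3, s4, s5 ≥ 0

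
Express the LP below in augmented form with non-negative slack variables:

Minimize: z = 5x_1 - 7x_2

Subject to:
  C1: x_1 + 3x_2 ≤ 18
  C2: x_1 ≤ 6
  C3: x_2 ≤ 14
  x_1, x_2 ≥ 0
min z = 5x_1 - 7x_2

s.t.
  x_1 + 3x_2 + s1 = 18
  x_1 + s2 = 6
  x_2 + s3 = 14
  x_1, x_2, s1, s2, s3 ≥ 0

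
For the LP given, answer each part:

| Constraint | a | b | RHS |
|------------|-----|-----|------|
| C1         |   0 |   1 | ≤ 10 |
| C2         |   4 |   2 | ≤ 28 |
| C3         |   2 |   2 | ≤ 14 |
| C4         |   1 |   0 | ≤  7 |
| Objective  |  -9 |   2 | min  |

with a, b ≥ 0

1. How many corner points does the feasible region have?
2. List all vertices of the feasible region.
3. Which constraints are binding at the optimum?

1. 3
2. (0, 0), (7, 0), (0, 7)
3. C2, C3, C4, b ≥ 0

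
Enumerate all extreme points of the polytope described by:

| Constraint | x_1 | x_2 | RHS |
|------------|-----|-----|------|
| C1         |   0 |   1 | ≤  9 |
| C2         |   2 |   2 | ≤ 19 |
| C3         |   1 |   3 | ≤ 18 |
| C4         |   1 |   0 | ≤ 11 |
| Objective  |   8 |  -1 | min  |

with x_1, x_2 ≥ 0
Each vertex is the intersection of two constraint boundaries that also satisfies all remaining constraints:
  x_1 = 0 and x_2 = 0 → (0, 0)
  2x_1 + 2x_2 = 19 and x_2 = 0 → (9.5, 0)
  2x_1 + 2x_2 = 19 and x_1 + 3x_2 = 18 → (5.25, 4.25)
  x_1 + 3x_2 = 18 and x_1 = 0 → (0, 6)

Vertices: (0, 0), (9.5, 0), (5.25, 4.25), (0, 6)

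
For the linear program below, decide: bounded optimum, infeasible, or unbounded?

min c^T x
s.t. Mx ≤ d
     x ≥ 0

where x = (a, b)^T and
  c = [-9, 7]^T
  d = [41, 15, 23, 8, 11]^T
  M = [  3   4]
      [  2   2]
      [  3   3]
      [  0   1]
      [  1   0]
The point (7.5, 0) satisfies every constraint, so the LP is feasible; the constraints give a ≤ 11 and b ≤ 8, which with a, b ≥ 0 keep the feasible region inside a bounded box. A feasible, bounded LP attains a finite optimum at a vertex.

Evaluating z = -9a + 7b at each vertex:
  (0, 0): z = 0
  (7.5, 0): z = -67.5
  (0, 7.5): z = 52.5

Bounded optimum: z* = -67.5 at (7.5, 0).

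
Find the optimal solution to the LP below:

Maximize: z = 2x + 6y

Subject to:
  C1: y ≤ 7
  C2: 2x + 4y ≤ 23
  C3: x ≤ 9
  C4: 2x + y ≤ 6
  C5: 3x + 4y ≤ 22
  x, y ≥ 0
x = 0, y = 5.5, z = 33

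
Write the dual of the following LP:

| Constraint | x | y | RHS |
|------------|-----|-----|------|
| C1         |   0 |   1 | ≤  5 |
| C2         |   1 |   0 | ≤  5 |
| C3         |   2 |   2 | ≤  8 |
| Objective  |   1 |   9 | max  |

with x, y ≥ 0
Minimize: z = 5y1 + 5y2 + 8y3

Subject to:
  C1: -y2 - 2y3 ≤ -1
  C2: -y1 - 2y3 ≤ -9
  y1, y2, y3 ≥ 0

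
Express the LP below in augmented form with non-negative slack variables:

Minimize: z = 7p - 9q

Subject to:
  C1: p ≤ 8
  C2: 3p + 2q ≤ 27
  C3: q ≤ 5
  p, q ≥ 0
min z = 7p - 9q

s.t.
  p + s1 = 8
  3p + 2q + s2 = 27
  q + s3 = 5
  p, q, s1, s2, s3 ≥ 0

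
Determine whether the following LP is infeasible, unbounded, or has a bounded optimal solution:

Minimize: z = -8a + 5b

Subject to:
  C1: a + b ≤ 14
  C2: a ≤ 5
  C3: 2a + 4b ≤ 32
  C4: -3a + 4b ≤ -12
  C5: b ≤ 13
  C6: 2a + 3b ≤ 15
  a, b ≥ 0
The point (5, 0) satisfies every constraint, so the LP is feasible; the constraints give a ≤ 5 and b ≤ 13, which with a, b ≥ 0 keep the feasible region inside a bounded box. A feasible, bounded LP attains a finite optimum at a vertex.

Bounded optimum: z* = -40 at (5, 0).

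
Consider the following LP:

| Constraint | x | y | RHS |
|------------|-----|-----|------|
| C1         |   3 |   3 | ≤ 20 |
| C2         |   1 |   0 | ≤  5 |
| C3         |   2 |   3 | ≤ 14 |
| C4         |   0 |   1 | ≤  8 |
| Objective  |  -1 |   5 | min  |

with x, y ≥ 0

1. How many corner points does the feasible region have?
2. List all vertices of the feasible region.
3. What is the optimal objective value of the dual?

1. 4
2. (0, 0), (5, 0), (5, 1.333), (0, 4.667)
3. -5 (by strong duality, equal to the primal optimum)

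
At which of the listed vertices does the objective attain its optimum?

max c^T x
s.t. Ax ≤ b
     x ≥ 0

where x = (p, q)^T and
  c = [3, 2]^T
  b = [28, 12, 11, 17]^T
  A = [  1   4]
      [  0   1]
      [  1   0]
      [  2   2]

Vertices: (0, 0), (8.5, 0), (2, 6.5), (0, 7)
(8.5, 0) with z = 25.5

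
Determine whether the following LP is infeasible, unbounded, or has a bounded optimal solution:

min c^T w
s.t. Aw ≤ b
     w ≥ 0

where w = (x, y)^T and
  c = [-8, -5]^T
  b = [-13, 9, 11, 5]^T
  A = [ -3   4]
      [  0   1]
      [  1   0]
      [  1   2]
The point (5, 0) satisfies every constraint, so the LP is feasible; the constraints give x ≤ 11 and y ≤ 9, which with x, y ≥ 0 keep the feasible region inside a bounded box. A feasible, bounded LP attains a finite optimum at a vertex.

Evaluating z = -8x - 5y at each vertex:
  (4.333, 0): z = -34.67
  (5, 0): z = -40
  (4.6, 0.2): z = -37.8

The LP has an optimal solution: (5, 0) with z = -40.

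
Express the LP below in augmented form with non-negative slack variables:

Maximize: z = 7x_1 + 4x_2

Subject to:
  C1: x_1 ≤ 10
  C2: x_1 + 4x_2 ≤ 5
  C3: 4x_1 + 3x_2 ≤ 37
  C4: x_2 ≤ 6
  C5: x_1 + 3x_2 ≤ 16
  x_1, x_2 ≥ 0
max z = 7x_1 + 4x_2

s.t.
  x_1 + s1 = 10
  x_1 + 4x_2 + s2 = 5
  4x_1 + 3x_2 + s3 = 37
  x_2 + s4 = 6
  x_1 + 3x_2 + s5 = 16
  x_1, x_2, s1, s2, s3, s4, s5 ≥ 0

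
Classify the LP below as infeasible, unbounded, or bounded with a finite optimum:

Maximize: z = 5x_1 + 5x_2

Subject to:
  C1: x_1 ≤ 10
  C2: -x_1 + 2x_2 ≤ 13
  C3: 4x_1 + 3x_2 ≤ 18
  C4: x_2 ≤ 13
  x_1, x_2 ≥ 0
The point (0, 6) satisfies every constraint, so the LP is feasible; the constraints give x_1 ≤ 10 and x_2 ≤ 13, which with x_1, x_2 ≥ 0 keep the feasible region inside a bounded box. A feasible, bounded LP attains a finite optimum at a vertex.

Evaluating z = 5x_1 + 5x_2 at each vertex:
  (0, 0): z = 0
  (4.5, 0): z = 22.5
  (0, 6): z = 30

The LP has an optimal solution: (0, 6) with z = 30.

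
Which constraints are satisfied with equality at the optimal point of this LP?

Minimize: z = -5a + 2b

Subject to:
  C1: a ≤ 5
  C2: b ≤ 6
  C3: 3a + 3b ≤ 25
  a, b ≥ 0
Optimal: a = 5, b = 0
Slack at optimum:
  C1: slack = 0 (binding)
  C2: slack = 6
  C3: slack = 10
  a ≥ 0: a = 5
  b ≥ 0: b = 0 (binding)
Binding constraints: C1, b ≥ 0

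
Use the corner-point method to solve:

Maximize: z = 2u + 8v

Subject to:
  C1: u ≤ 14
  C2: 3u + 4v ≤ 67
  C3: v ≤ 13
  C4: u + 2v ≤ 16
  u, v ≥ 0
Each vertex is the intersection of two constraint boundaries that also satisfies all remaining constraints:
  u = 0 and v = 0 → (0, 0)
  u = 14 and v = 0 → (14, 0)
  u = 14 and u + 2v = 16 → (14, 1)
  u + 2v = 16 and u = 0 → (0, 8)

Evaluating z = 2u + 8v at each vertex:
  (0, 0): z = 0
  (14, 0): z = 28
  (14, 1): z = 36
  (0, 8): z = 64

The maximum is at (0, 8) with z = 64.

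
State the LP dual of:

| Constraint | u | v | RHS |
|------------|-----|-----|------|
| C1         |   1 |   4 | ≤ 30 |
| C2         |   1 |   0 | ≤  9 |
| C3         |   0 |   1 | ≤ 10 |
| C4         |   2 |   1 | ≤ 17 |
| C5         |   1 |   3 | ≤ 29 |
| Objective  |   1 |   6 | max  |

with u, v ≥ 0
Minimize: z = 30y1 + 9y2 + 10y3 + 17y4 + 29y5

Subject to:
  C1: -y1 - y2 - 2y4 - y5 ≤ -1
  C2: -4y1 - y3 - y4 - 3y5 ≤ -6
  y1, y2, y3, y4, y5 ≥ 0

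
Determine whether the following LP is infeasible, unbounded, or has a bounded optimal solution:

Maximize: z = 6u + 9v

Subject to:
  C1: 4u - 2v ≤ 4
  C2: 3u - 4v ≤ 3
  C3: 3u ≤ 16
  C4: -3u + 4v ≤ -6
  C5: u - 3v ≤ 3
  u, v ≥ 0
C2 requires 3u - 4v ≤ 3, while C4 (-3u + 4v ≤ -6) is equivalent to 3u - 4v ≥ 6. Together they would need 6 ≤ 3u - 4v ≤ 3, which is impossible since 6 > 3. No point satisfies all constraints.

The feasible region is empty; the LP is infeasible.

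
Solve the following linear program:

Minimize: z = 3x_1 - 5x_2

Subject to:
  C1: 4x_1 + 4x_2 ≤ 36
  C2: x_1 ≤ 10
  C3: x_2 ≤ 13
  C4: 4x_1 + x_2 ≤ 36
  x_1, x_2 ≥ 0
Each vertex is the intersection of two constraint boundaries that also satisfies all remaining constraints:
  x_1 = 0 and x_2 = 0 → (0, 0)
  4x_1 + 4x_2 = 36 and 4x_1 + x_2 = 36 → (9, 0)
  4x_1 + 4x_2 = 36 and x_1 = 0 → (0, 9)

Evaluating z = 3x_1 - 5x_2 at each vertex:
  (0, 0): z = 0
  (9, 0): z = 27
  (0, 9): z = -45

The minimum is at (0, 9) with z = -45.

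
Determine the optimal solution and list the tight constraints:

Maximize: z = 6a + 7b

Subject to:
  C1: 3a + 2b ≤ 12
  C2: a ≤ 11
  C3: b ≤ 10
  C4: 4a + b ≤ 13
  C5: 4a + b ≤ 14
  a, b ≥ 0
Optimal: a = 0, b = 6
Slack at optimum:
  C1: slack = 0 (binding)
  C2: slack = 11
  C3: slack = 4
  C4: slack = 7
  C5: slack = 8
  a ≥ 0: a = 0 (binding)
  b ≥ 0: b = 6
Binding constraints: C1, a ≥ 0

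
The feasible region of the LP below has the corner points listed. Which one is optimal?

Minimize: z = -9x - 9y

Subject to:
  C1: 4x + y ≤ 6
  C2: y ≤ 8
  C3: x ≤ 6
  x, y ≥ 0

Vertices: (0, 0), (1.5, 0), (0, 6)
Evaluating z = -9x - 9y at each vertex:
  (0, 0): z = 0
  (1.5, 0): z = -13.5
  (0, 6): z = -54

The smallest value is z = -54, attained at (0, 6).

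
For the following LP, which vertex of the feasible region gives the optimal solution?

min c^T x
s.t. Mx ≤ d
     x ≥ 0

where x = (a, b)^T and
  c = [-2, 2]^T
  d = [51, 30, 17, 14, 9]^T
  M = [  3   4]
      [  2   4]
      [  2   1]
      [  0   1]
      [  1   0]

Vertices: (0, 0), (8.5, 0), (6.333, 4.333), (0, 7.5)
(8.5, 0) with z = -17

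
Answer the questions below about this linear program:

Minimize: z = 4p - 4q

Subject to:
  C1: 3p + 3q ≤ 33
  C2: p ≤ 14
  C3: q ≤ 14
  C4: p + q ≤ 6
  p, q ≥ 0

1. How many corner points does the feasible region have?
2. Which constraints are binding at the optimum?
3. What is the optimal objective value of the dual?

1. 3
2. C4, p ≥ 0
3. -24 (by strong duality, equal to the primal optimum)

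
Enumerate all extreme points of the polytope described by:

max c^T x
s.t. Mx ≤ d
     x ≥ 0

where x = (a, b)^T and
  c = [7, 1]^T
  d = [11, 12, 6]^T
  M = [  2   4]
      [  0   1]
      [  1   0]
Each vertex is the intersection of two constraint boundaries that also satisfies all remaining constraints:
  a = 0 and b = 0 → (0, 0)
  2a + 4b = 11 and b = 0 → (5.5, 0)
  2a + 4b = 11 and a = 0 → (0, 2.75)

Vertices: (0, 0), (5.5, 0), (0, 2.75)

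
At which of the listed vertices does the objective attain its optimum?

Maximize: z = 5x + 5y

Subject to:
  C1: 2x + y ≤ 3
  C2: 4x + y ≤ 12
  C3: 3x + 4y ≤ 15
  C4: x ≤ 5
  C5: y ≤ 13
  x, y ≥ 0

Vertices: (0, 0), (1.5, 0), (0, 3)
(0, 3) with z = 15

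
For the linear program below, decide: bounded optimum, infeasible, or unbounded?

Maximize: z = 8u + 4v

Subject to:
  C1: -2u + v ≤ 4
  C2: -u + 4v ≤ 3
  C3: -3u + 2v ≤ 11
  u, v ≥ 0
Feasible point: (0, 0) satisfies every constraint, so the LP is feasible.
Direction d = (1, 0): for each constraint row a, a·d ≤ 0 —
  (-2)(1) + (1)(0) = -2 ≤ 0
  (-1)(1) + (4)(0) = -1 ≤ 0
  (-3)(1) + (2)(0) = -3 ≤ 0
and d ≥ 0, so (0, 0) + t·d stays feasible for every t ≥ 0. Along this ray z = 8u + 4v changes by 8 per unit t, so z → +∞.

Unbounded: there is a feasible ray along which z → +∞.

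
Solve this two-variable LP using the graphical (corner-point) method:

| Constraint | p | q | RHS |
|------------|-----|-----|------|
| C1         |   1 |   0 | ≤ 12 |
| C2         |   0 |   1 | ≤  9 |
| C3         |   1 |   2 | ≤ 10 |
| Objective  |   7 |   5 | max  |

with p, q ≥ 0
p = 10, q = 0, z = 70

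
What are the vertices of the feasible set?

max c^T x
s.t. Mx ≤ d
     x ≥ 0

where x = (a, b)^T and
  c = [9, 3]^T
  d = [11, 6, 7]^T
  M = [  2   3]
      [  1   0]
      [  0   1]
Each vertex is the intersection of two constraint boundaries that also satisfies all remaining constraints:
  a = 0 and b = 0 → (0, 0)
  2a + 3b = 11 and b = 0 → (5.5, 0)
  2a + 3b = 11 and a = 0 → (0, 3.667)

Vertices: (0, 0), (5.5, 0), (0, 3.667)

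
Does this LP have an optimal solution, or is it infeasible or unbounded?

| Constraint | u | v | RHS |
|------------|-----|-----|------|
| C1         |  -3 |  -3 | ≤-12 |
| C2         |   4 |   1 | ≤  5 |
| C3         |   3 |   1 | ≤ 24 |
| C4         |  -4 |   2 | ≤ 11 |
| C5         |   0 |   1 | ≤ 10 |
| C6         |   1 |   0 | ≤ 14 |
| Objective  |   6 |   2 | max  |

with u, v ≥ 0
The point (0, 5) satisfies every constraint, so the LP is feasible; the constraints give u ≤ 14 and v ≤ 10, which with u, v ≥ 0 keep the feasible region inside a bounded box. A feasible, bounded LP attains a finite optimum at a vertex.

Bounded optimum: z* = 10 at (0, 5).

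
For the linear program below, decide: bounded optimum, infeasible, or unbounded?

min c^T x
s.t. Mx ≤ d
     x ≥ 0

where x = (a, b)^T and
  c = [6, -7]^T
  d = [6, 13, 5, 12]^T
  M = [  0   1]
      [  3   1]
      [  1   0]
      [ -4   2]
The point (0, 6) satisfies every constraint, so the LP is feasible; the constraints give a ≤ 5 and b ≤ 6, which with a, b ≥ 0 keep the feasible region inside a bounded box. A feasible, bounded LP attains a finite optimum at a vertex.

Evaluating z = 6a - 7b at each vertex:
  (0, 0): z = 0
  (4.333, 0): z = 26
  (2.333, 6): z = -28
  (0, 6): z = -42

Feasible with finite optimum z* = -42 at (0, 6).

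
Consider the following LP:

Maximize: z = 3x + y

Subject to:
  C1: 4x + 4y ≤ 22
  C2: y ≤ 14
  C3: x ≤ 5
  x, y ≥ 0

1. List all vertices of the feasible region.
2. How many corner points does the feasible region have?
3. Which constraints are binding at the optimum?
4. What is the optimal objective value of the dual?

1. (0, 0), (5, 0), (5, 0.5), (0, 5.5)
2. 4
3. C1, C3
4. 15.5 (by strong duality, equal to the primal optimum)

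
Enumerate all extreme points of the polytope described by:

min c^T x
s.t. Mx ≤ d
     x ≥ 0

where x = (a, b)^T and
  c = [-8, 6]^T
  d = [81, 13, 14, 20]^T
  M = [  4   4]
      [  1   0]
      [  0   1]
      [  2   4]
Each vertex is the intersection of two constraint boundaries that also satisfies all remaining constraints:
  a = 0 and b = 0 → (0, 0)
  2a + 4b = 20 and b = 0 → (10, 0)
  2a + 4b = 20 and a = 0 → (0, 5)

Vertices: (0, 0), (10, 0), (0, 5)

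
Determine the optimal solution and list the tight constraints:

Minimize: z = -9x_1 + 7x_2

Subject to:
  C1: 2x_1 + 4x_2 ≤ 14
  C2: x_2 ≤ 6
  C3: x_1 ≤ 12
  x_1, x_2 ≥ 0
Optimal: x_1 = 7, x_2 = 0
Binding: C1, x_2 ≥ 0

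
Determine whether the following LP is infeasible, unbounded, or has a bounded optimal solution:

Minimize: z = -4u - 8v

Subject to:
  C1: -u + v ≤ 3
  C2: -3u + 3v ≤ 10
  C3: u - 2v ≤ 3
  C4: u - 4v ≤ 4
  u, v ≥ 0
Feasible point: (0, 0) satisfies every constraint, so the LP is feasible.
Direction d = (1, 1): for each constraint row a, a·d ≤ 0 —
  (-1)(1) + (1)(1) = 0 ≤ 0
  (-3)(1) + (3)(1) = 0 ≤ 0
  (1)(1) + (-2)(1) = -1 ≤ 0
  (1)(1) + (-4)(1) = -3 ≤ 0
and d ≥ 0, so (0, 0) + t·d stays feasible for every t ≥ 0. Along this ray z = -4u - 8v changes by -12 per unit t, so z → −∞.

The LP is unbounded; z can be made arbitrarily small.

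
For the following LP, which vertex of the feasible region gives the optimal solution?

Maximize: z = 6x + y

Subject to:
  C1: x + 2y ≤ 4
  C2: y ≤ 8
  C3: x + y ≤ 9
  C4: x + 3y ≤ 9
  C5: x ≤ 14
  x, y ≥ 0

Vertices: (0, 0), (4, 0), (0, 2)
Evaluating z = 6x + y at each vertex:
  (0, 0): z = 0
  (4, 0): z = 24
  (0, 2): z = 2

The largest value is z = 24, attained at (4, 0).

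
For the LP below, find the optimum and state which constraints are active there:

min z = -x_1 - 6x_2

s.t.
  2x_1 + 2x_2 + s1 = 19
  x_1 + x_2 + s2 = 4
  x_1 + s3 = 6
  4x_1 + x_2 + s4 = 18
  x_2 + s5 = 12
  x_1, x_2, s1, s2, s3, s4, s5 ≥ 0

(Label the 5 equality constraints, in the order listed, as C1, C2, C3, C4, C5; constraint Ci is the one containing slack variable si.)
Optimal: x_1 = 0, x_2 = 4
Slack at optimum:
  C1: slack = 11
  C2: slack = 0 (binding)
  C3: slack = 6
  C4: slack = 14
  C5: slack = 8
  x_1 ≥ 0: x_1 = 0 (binding)
  x_2 ≥ 0: x_2 = 4
Binding constraints: C2, x_1 ≥ 0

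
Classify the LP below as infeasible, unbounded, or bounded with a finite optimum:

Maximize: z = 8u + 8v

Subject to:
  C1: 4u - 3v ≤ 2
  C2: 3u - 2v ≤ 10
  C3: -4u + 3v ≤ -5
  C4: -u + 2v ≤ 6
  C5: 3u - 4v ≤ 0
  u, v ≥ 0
C1 requires 4u - 3v ≤ 2, while C3 (-4u + 3v ≤ -5) is equivalent to 4u - 3v ≥ 5. Together they would need 5 ≤ 4u - 3v ≤ 2, which is impossible since 5 > 2. No point satisfies all constraints.

The feasible region is empty; the LP is infeasible.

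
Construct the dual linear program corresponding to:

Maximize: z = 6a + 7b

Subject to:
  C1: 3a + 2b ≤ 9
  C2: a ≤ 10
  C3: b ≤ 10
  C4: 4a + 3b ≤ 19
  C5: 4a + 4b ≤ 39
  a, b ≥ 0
Minimize: z = 9y1 + 10y2 + 10y3 + 19y4 + 39y5

Subject to:
  C1: -3y1 - y2 - 4y4 - 4y5 ≤ -6
  C2: -2y1 - y3 - 3y4 - 4y5 ≤ -7
  y1, y2, y3, y4, y5 ≥ 0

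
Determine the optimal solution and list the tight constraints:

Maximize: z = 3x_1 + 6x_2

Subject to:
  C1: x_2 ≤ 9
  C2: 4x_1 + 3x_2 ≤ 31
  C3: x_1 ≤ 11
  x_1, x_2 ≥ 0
Optimal: x_1 = 1, x_2 = 9
Slack at optimum:
  C1: slack = 0 (binding)
  C2: slack = 0 (binding)
  C3: slack = 10
  x_1 ≥ 0: x_1 = 1
  x_2 ≥ 0: x_2 = 9
Binding constraints: C1, C2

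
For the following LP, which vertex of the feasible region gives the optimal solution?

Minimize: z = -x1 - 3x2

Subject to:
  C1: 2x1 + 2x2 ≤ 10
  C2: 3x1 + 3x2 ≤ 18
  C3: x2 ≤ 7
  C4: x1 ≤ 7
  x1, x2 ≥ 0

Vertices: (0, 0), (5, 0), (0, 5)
(0, 5) with z = -15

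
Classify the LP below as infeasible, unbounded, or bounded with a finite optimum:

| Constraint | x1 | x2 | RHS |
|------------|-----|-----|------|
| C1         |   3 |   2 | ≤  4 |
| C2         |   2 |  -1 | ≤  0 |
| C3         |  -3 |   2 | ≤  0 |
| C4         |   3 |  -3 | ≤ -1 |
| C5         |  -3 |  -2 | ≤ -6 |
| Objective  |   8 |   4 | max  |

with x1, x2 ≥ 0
C1 requires 3x1 + 2x2 ≤ 4, while C5 (-3x1 - 2x2 ≤ -6) is equivalent to 3x1 + 2x2 ≥ 6. Together they would need 6 ≤ 3x1 + 2x2 ≤ 4, which is impossible since 6 > 4. No point satisfies all constraints.

The feasible region is empty; the LP is infeasible.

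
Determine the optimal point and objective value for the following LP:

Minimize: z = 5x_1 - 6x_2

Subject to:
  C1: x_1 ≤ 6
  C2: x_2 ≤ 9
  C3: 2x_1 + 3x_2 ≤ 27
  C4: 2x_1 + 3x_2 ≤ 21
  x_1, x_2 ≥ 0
Each vertex is the intersection of two constraint boundaries that also satisfies all remaining constraints:
  x_1 = 0 and x_2 = 0 → (0, 0)
  x_1 = 6 and x_2 = 0 → (6, 0)
  x_1 = 6 and 2x_1 + 3x_2 = 21 → (6, 3)
  2x_1 + 3x_2 = 21 and x_1 = 0 → (0, 7)

Evaluating z = 5x_1 - 6x_2 at each vertex:
  (0, 0): z = 0
  (6, 0): z = 30
  (6, 3): z = 12
  (0, 7): z = -42

The minimum is at (0, 7) with z = -42.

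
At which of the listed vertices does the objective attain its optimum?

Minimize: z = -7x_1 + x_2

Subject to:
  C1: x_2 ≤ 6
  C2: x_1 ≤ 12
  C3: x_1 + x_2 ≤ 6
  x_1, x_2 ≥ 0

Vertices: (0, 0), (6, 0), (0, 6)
(6, 0) with z = -42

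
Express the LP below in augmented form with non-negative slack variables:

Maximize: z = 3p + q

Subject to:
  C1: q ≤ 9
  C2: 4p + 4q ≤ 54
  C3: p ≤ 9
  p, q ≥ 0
max z = 3p + q

s.t.
  q + s1 = 9
  4p + 4q + s2 = 54
  p + s3 = 9
  p, q, s1, s2, s3 ≥ 0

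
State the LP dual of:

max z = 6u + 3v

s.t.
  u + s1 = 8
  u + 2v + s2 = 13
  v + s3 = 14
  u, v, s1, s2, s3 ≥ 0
Minimize: z = 8y1 + 13y2 + 14y3

Subject to:
  C1: -y1 - y2 ≤ -6
  C2: -2y2 - y3 ≤ -3
  y1, y2, y3 ≥ 0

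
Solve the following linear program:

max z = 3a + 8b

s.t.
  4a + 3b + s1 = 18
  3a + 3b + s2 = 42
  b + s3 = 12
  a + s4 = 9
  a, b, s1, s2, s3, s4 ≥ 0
Each vertex is the intersection of two constraint boundaries that also satisfies all remaining constraints:
  a = 0 and b = 0 → (0, 0)
  4a + 3b = 18 and b = 0 → (4.5, 0)
  4a + 3b = 18 and a = 0 → (0, 6)

Evaluating z = 3a + 8b at each vertex:
  (0, 0): z = 0
  (4.5, 0): z = 13.5
  (0, 6): z = 48

The maximum is at (0, 6) with z = 48.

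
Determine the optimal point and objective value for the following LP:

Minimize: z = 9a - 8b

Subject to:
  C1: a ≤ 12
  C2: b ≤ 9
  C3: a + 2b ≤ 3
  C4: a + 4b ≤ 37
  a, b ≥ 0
a = 0, b = 1.5, z = -12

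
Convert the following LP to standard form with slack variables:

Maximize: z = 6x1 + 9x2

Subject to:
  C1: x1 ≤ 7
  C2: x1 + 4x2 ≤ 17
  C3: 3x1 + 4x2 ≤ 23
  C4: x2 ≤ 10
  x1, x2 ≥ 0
max z = 6x1 + 9x2

s.t.
  x1 + s1 = 7
  x1 + 4x2 + s2 = 17
  3x1 + 4x2 + s3 = 23
  x2 + s4 = 10
  x1, x2, s1, s2, s3, s4 ≥ 0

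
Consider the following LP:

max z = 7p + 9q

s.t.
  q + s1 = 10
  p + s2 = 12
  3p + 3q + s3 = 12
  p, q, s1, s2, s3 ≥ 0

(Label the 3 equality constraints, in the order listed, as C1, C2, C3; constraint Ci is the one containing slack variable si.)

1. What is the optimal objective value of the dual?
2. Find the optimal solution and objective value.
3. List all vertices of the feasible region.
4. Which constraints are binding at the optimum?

1. 36 (by strong duality, equal to the primal optimum)
2. p = 0, q = 4, z = 36
3. (0, 0), (4, 0), (0, 4)
4. C3, p ≥ 0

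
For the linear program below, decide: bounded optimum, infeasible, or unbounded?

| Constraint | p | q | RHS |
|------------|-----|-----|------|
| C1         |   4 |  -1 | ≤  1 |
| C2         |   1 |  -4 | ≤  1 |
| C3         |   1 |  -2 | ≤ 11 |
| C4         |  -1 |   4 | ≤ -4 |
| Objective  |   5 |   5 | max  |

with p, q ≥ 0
C2 requires p - 4q ≤ 1, while C4 (-p + 4q ≤ -4) is equivalent to p - 4q ≥ 4. Together they would need 4 ≤ p - 4q ≤ 1, which is impossible since 4 > 1. No point satisfies all constraints.

Infeasible — the constraint set is empty.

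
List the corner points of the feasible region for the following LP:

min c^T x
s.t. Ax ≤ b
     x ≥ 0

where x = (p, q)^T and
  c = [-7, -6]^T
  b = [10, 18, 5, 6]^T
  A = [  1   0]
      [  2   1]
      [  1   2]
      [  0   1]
Each vertex is the intersection of two constraint boundaries that also satisfies all remaining constraints:
  p = 0 and q = 0 → (0, 0)
  p + 2q = 5 and q = 0 → (5, 0)
  p + 2q = 5 and p = 0 → (0, 2.5)

Vertices: (0, 0), (5, 0), (0, 2.5)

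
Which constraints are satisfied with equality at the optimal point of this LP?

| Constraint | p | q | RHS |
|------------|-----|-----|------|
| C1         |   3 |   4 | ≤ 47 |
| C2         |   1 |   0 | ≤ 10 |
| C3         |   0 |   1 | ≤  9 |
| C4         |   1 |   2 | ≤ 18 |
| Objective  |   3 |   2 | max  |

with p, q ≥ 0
Optimal: p = 10, q = 4
Binding: C2, C4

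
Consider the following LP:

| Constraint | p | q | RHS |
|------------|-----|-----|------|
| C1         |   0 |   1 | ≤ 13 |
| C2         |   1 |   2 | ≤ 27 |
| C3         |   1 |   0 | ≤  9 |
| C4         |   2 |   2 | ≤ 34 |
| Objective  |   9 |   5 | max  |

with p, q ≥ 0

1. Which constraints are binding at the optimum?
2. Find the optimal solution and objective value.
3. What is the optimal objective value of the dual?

1. C3, C4
2. p = 9, q = 8, z = 121
3. 121 (by strong duality, equal to the primal optimum)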